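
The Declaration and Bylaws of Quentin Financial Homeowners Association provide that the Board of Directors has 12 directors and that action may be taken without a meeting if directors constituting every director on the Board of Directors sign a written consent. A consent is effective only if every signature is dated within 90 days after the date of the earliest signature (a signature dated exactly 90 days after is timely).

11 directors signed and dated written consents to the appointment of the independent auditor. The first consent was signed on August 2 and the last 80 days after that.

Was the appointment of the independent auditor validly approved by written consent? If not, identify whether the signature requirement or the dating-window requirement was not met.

Not effective — insufficient signatures.

Signatures required: every one of 12 — unanimous means all 12, so 12 needed; 11 signed. Insufficient.
Dating window: the latest signature is 80 days after the earliest; the limit is 90 days. Within the window.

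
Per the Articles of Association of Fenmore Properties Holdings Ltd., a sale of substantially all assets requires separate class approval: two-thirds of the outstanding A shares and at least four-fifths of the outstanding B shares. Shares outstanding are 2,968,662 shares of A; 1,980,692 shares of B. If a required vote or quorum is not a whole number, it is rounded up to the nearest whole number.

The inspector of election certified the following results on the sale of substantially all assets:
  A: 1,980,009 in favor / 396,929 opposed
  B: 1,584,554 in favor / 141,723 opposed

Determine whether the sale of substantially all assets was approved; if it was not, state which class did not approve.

A: 2/3 of 2968662 = 1979108; 1,979,108 required, 1,980,009 in favor — approved.
B: 4/5 of 1980692 = 1584553.60, rounded up to 1584554; 1,584,554 required, 1,584,554 in favor — approved.

Approved — every class gave the required vote.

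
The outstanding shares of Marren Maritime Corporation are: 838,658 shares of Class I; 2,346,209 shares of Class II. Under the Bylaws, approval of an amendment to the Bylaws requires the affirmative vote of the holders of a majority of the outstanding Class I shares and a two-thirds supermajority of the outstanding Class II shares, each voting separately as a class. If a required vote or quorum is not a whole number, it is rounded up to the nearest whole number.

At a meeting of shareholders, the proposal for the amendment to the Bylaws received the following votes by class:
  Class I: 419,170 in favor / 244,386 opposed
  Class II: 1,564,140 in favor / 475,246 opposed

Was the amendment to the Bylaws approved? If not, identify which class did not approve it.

Not approved — the Class I shares did not give the required vote.

Class I: a majority of 838658 is 419330; 419,330 required, 419,170 in favor — not approved.
Class II: 2/3 of 2346209 = 1564139.33, rounded up to 1564140; 1,564,140 required, 1,564,140 in favor — approved.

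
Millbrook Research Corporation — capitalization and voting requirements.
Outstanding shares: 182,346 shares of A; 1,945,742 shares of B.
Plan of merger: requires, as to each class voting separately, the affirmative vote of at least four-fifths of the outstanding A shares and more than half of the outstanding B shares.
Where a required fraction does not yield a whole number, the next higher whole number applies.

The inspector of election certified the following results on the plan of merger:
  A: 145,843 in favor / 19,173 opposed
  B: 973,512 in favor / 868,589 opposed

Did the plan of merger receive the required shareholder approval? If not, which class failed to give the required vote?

A: 4/5 of 182346 = 145876.80, rounded up to 145877; 145,877 required, 145,843 in favor — not approved.
B: a majority of 1945742 is 972872; 972,872 required, 973,512 in favor — approved.

Not approved — the A shares did not give the required vote.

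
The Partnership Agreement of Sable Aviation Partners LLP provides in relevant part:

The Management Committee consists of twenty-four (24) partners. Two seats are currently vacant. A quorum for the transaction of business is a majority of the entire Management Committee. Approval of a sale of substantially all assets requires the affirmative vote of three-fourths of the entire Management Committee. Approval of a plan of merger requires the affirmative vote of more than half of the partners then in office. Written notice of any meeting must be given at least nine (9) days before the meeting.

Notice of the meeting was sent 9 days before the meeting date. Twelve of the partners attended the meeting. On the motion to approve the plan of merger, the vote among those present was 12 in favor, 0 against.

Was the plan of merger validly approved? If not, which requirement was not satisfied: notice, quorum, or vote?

Invalid — quorum requirement not satisfied.

Notice: 9 days given; 9 required (9 ≥ 9). Satisfied.
Quorum: 12 present; quorum is 13. Not satisfied.
Vote: the plan of merger requires a majority of the partners then in office (22). A majority of 22 is 12, so 12 affirmative votes are needed; 12 voted in favor. Satisfied. (Moot — without a quorum no business can be validly transacted.)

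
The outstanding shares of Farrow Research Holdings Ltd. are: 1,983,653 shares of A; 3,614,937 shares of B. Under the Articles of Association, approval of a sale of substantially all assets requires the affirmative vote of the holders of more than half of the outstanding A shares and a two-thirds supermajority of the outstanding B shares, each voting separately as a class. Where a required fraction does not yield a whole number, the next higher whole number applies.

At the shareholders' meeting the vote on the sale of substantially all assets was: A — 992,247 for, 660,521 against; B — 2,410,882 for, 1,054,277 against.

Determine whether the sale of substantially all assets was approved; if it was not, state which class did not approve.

A: a majority of 1983653 is 991827; 991,827 required, 992,247 in favor — approved.
B: 2/3 of 3614937 = 2409958; 2,409,958 required, 2,410,882 in favor — approved.

Approved — every class gave the required vote.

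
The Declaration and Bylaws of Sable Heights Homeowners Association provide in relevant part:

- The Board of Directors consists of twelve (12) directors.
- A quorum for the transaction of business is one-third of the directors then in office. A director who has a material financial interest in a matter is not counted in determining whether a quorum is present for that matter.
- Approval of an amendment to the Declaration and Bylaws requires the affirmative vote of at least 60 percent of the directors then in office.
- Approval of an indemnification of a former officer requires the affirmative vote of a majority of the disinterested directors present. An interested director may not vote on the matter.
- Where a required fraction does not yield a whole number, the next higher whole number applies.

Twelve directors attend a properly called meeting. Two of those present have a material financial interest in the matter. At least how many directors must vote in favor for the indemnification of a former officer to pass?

The indemnification of a former officer requires a majority of the disinterested directors present (12 − 2 = 10).
A majority of 10 is 6.

6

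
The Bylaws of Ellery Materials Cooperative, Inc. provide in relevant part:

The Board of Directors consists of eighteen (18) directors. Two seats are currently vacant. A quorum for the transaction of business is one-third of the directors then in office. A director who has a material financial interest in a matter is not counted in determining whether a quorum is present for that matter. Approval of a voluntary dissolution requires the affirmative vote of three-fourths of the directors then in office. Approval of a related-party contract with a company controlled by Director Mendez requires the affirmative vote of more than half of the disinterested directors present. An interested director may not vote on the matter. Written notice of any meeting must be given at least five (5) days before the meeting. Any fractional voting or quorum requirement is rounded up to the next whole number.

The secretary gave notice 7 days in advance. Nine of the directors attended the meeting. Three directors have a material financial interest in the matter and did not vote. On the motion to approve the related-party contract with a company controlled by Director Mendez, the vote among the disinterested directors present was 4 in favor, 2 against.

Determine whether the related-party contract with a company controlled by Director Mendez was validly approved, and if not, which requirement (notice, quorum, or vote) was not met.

Notice: 7 days given; 5 required (7 ≥ 5). Satisfied.
Quorum: 9 present, but the 3 interested directors do not count, leaving 6. Quorum is 6. Satisfied.
Vote: the related-party contract with a company controlled by Director Mendez requires a majority of the disinterested directors present (9 − 3 = 6). A majority of 6 is 4, so 4 affirmative votes are needed; 4 voted in favor. Satisfied.

Valid — all requirements satisfied.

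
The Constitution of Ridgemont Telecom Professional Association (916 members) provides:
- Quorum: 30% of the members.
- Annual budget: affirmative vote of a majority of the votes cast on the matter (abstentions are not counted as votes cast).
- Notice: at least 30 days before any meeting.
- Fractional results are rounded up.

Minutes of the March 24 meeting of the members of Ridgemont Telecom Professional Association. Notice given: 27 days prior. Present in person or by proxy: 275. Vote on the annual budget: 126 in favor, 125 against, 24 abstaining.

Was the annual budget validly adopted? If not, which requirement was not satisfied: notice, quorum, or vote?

Notice: 27 days given; 30 required. Not satisfied.
Quorum: 30% of 916 = 274.80, rounded up to 275; 275 present. Satisfied.
Vote: requires a majority of the votes cast (275 − 24 abstaining = 251); a majority of 251 is 126, so 126 needed; 126 in favor. Satisfied.

Invalid — notice requirement not satisfied.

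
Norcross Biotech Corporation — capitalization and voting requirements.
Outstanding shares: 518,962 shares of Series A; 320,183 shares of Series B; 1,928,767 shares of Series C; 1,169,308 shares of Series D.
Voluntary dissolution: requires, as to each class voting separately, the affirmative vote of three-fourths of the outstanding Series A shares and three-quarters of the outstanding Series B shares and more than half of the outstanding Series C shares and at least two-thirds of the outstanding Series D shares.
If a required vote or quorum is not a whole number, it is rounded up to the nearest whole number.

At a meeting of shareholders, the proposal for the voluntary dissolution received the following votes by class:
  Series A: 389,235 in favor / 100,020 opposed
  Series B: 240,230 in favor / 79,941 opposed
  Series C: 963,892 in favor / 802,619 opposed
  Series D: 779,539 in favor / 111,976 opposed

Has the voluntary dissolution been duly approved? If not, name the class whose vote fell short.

Not approved — the Series C shares did not give the required vote.

Series A: 3/4 of 518962 = 389221.50, rounded up to 389222; 389,222 required, 389,235 in favor — approved.
Series B: 3/4 of 320183 = 240137.25, rounded up to 240138; 240,138 required, 240,230 in favor — approved.
Series C: a majority of 1928767 is 964384; 964,384 required, 963,892 in favor — not approved.
Series D: 2/3 of 1169308 = 779538.67, rounded up to 779539; 779,539 required, 779,539 in favor — approved.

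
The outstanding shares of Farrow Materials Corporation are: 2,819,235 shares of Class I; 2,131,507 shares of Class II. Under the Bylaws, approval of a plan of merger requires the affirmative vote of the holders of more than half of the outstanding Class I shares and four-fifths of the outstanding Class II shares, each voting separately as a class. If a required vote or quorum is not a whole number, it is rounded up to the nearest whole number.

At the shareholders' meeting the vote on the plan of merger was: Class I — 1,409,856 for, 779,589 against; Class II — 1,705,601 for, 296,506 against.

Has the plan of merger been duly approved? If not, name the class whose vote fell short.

Approved — every class gave the required vote.

Class I: a majority of 2819235 is 1409618; 1,409,618 required, 1,409,856 in favor — approved.
Class II: 4/5 of 2131507 = 1705205.60, rounded up to 1705206; 1,705,206 required, 1,705,601 in favor — approved.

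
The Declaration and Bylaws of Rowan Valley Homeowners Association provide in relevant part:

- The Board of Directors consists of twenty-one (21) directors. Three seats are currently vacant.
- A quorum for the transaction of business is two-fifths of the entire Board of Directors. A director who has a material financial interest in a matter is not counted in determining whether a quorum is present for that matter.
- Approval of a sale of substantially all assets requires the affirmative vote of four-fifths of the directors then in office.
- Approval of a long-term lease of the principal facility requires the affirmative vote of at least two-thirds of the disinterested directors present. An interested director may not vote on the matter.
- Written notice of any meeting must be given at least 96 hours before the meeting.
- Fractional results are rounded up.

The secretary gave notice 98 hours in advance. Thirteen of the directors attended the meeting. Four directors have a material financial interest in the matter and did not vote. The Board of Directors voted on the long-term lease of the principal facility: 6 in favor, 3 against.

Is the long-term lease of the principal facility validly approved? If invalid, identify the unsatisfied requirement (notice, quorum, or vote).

Notice: 98 hours given; 96 required (98 ≥ 96). Satisfied.
Quorum: 13 present, but the 4 interested directors do not count, leaving 9. Quorum is 9. Satisfied.
Vote: the long-term lease of the principal facility requires two-thirds of the disinterested directors present (13 − 4 = 9). 2/3 of 9 = 6, so 6 affirmative votes are needed; 6 voted in favor. Satisfied.

Valid — all requirements satisfied.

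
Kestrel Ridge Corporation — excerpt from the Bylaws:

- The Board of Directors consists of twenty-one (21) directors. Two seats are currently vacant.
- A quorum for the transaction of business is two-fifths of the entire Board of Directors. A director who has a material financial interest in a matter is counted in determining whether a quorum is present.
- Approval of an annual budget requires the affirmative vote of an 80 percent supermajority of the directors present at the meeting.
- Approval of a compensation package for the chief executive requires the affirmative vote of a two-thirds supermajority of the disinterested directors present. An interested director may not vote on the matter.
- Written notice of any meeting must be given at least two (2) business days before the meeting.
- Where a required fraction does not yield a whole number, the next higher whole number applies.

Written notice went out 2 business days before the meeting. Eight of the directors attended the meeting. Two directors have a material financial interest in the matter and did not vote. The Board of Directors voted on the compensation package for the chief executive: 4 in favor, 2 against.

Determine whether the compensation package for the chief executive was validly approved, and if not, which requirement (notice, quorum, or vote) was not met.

Notice: 2 business days given; 2 required (2 ≥ 2). Satisfied.
Quorum: 8 present (interested directors count toward quorum); quorum is 9. Not satisfied.
Vote: the compensation package for the chief executive requires two-thirds of the disinterested directors present (8 − 2 = 6). 2/3 of 6 = 4, so 4 affirmative votes are needed; 4 voted in favor. Satisfied. (Moot — without a quorum no business can be validly transacted.)

Invalid — quorum requirement not satisfied.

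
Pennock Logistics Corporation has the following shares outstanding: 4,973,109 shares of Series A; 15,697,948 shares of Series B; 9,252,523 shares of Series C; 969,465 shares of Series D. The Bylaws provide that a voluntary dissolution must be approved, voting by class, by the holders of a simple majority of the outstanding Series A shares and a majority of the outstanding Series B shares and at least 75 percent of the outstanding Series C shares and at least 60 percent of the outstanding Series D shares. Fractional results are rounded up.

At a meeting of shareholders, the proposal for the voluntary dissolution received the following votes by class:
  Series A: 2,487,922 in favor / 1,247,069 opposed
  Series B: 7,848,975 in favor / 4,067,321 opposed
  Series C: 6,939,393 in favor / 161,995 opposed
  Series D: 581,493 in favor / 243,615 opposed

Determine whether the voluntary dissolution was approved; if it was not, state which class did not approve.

Series A: a majority of 4973109 is 2486555; 2,486,555 required, 2,487,922 in favor — approved.
Series B: a majority of 15697948 is 7848975; 7,848,975 required, 7,848,975 in favor — approved.
Series C: 3/4 of 9252523 = 6939392.25, rounded up to 6939393; 6,939,393 required, 6,939,393 in favor — approved.
Series D: 3/5 of 969465 = 581679; 581,679 required, 581,493 in favor — not approved.

Not approved — the Series D shares did not give the required vote.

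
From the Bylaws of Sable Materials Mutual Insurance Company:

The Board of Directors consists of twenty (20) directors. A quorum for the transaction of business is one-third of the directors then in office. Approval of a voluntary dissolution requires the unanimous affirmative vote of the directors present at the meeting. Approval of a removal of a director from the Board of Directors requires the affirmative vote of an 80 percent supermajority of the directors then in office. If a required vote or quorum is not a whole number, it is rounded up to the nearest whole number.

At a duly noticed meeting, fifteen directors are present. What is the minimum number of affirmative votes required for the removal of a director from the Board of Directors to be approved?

The removal of a director from the Board of Directors requires four-fifths of the directors then in office (20).
4/5 of 20 = 16.
(Only 15 can vote, so the removal of a director from the Board of Directors cannot pass at this meeting, but the required vote is still 16.)

16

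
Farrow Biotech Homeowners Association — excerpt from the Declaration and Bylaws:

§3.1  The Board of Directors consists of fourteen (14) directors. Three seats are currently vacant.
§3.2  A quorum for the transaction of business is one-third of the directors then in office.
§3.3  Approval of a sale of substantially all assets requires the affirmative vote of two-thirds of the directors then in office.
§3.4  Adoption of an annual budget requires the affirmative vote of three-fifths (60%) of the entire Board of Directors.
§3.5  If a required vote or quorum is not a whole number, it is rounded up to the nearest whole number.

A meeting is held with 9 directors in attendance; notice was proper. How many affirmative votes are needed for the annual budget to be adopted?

9

The annual budget requires three-fifths of the entire Board of Directors (14).
3/5 of 14 = 8.40, rounded up to 9.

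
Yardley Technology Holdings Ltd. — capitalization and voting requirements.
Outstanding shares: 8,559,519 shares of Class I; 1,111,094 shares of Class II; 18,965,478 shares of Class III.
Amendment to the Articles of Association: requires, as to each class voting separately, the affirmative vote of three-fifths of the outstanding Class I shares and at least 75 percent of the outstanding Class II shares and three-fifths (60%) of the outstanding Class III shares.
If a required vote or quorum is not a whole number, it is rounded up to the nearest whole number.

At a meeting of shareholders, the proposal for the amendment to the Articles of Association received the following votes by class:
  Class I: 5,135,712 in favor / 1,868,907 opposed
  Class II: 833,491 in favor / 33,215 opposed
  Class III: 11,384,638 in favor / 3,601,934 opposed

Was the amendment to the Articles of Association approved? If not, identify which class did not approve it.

Class I: 3/5 of 8559519 = 5135711.40, rounded up to 5135712; 5,135,712 required, 5,135,712 in favor — approved.
Class II: 3/4 of 1111094 = 833320.50, rounded up to 833321; 833,321 required, 833,491 in favor — approved.
Class III: 3/5 of 18965478 = 11379286.80, rounded up to 11379287; 11,379,287 required, 11,384,638 in favor — approved.

Approved — every class gave the required vote.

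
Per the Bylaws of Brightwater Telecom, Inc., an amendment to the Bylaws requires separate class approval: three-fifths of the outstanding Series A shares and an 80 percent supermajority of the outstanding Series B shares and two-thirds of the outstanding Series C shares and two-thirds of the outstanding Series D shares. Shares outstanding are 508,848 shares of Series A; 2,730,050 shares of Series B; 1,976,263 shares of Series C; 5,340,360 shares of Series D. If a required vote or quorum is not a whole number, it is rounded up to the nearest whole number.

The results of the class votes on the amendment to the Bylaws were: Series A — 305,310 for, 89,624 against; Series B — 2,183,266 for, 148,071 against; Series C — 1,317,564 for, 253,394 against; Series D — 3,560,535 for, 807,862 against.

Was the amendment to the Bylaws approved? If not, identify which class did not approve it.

Not approved — the Series B shares did not give the required vote.

Series A: 3/5 of 508848 = 305308.80, rounded up to 305309; 305,309 required, 305,310 in favor — approved.
Series B: 4/5 of 2730050 = 2184040; 2,184,040 required, 2,183,266 in favor — not approved.
Series C: 2/3 of 1976263 = 1317508.67, rounded up to 1317509; 1,317,509 required, 1,317,564 in favor — approved.
Series D: 2/3 of 5340360 = 3560240; 3,560,240 required, 3,560,535 in favor — approved.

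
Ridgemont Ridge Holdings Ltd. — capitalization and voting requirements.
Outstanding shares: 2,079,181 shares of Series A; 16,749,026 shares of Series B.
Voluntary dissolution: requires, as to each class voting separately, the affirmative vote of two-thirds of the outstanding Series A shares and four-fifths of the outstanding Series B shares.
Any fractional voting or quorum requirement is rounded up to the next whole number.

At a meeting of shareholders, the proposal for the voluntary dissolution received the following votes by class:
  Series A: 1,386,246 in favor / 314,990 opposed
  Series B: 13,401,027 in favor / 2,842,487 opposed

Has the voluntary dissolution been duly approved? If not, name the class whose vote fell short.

Series A: 2/3 of 2079181 = 1386120.67, rounded up to 1386121; 1,386,121 required, 1,386,246 in favor — approved.
Series B: 4/5 of 16749026 = 13399220.80, rounded up to 13399221; 13,399,221 required, 13,401,027 in favor — approved.

Approved — every class gave the required vote.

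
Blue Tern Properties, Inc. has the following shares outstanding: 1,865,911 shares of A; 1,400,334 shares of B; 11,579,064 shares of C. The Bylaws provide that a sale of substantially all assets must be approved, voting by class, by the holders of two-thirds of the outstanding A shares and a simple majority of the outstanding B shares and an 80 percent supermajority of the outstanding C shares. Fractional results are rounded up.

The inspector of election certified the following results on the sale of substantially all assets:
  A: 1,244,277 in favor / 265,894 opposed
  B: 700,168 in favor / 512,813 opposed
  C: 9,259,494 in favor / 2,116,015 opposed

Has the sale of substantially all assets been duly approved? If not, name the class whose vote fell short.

Not approved — the C shares did not give the required vote.

A: 2/3 of 1865911 = 1243940.67, rounded up to 1243941; 1,243,941 required, 1,244,277 in favor — approved.
B: a majority of 1400334 is 700168; 700,168 required, 700,168 in favor — approved.
C: 4/5 of 11579064 = 9263251.20, rounded up to 9263252; 9,263,252 required, 9,259,494 in favor — not approved.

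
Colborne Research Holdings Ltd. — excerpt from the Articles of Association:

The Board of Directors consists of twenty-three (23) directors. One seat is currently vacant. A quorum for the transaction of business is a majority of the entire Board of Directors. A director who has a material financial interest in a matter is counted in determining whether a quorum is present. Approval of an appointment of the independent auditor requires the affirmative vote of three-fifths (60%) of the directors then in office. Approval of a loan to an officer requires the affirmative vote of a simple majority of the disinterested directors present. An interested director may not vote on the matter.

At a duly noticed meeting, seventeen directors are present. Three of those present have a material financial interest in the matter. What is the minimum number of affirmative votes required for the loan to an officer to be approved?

8

The loan to an officer requires a majority of the disinterested directors present (17 − 3 = 14).
A majority of 14 is 8.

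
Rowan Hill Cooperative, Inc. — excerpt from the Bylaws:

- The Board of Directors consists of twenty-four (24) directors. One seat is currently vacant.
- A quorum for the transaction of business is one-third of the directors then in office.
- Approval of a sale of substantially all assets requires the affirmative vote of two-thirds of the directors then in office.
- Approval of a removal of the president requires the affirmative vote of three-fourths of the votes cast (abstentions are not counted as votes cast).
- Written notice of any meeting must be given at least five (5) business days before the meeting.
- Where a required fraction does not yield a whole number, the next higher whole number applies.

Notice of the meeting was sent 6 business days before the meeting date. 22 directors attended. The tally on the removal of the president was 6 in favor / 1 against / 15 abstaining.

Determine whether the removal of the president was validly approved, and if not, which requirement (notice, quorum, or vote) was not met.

Valid — all requirements satisfied.

Notice: 6 business days given; 5 required (6 ≥ 5). Satisfied.
Quorum: 22 present; quorum is 8. Satisfied.
Vote: the removal of the president requires three-fourths of the votes cast (22 present − 15 abstaining = 7). 3/4 of 7 = 5.25, rounded up to 6, so 6 affirmative votes are needed; 6 voted in favor. Satisfied.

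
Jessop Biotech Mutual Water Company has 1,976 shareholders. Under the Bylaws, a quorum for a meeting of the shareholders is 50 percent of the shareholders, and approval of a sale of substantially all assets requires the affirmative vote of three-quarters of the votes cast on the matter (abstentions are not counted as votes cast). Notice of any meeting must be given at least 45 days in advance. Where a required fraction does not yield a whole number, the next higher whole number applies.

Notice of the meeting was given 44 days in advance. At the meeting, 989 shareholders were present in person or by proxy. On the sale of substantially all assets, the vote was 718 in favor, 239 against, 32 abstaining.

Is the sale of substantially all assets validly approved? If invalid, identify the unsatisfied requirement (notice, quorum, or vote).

Invalid — notice requirement not satisfied.

Notice: 44 days given; 45 required. Not satisfied.
Quorum: 50% of 1,976 = 988; 989 present. Satisfied.
Vote: requires three-fourths of the votes cast (989 − 32 abstaining = 957); 3/4 of 957 = 717.75, rounded up to 718, so 718 needed; 718 in favor. Satisfied.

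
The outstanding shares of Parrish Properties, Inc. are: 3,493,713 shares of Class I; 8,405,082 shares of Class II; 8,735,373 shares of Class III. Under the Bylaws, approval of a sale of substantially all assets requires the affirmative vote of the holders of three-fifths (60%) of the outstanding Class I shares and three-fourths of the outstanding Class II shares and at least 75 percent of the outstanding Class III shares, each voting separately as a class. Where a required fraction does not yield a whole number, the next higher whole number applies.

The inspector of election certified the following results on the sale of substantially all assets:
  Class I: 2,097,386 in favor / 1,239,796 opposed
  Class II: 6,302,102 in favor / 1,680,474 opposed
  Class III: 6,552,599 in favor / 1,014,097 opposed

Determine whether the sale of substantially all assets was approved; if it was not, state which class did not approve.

Not approved — the Class II shares did not give the required vote.

Class I: 3/5 of 3493713 = 2096227.80, rounded up to 2096228; 2,096,228 required, 2,097,386 in favor — approved.
Class II: 3/4 of 8405082 = 6303811.50, rounded up to 6303812; 6,303,812 required, 6,302,102 in favor — not approved.
Class III: 3/4 of 8735373 = 6551529.75, rounded up to 6551530; 6,551,530 required, 6,552,599 in favor — approved.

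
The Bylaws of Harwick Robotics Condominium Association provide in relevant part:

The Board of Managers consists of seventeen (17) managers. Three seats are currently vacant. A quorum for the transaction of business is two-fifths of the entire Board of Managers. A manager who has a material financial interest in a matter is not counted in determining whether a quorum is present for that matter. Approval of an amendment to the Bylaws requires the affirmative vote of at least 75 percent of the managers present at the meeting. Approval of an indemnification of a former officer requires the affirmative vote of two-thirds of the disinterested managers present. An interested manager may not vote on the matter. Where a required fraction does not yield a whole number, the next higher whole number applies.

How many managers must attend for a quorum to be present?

2/5 of 17 = 6.80, rounded up to 7.

7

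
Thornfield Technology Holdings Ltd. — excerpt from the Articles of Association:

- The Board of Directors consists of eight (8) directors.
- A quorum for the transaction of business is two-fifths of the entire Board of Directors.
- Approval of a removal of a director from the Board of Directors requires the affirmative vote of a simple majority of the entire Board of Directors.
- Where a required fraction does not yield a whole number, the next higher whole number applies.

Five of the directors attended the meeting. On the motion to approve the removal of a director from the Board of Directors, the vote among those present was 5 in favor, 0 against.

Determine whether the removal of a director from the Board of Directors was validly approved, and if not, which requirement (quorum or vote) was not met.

Valid — all requirements satisfied.

Quorum: 5 present; quorum is 4. Satisfied.
Vote: the removal of a director from the Board of Directors requires a majority of the entire Board of Directors (8). A majority of 8 is 5, so 5 affirmative votes are needed; 5 voted in favor. Satisfied.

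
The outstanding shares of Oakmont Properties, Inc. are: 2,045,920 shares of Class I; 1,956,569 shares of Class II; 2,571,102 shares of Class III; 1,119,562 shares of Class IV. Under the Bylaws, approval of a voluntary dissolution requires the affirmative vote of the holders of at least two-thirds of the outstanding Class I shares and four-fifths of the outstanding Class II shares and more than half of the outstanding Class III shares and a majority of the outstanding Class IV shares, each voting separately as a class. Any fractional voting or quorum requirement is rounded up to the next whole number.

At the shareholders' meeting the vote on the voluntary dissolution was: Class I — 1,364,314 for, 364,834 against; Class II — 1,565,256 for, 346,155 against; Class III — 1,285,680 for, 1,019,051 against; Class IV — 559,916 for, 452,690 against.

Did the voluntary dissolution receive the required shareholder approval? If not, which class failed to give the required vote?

Class I: 2/3 of 2045920 = 1363946.67, rounded up to 1363947; 1,363,947 required, 1,364,314 in favor — approved.
Class II: 4/5 of 1956569 = 1565255.20, rounded up to 1565256; 1,565,256 required, 1,565,256 in favor — approved.
Class III: a majority of 2571102 is 1285552; 1,285,552 required, 1,285,680 in favor — approved.
Class IV: a majority of 1119562 is 559782; 559,782 required, 559,916 in favor — approved.

Approved — every class gave the required vote.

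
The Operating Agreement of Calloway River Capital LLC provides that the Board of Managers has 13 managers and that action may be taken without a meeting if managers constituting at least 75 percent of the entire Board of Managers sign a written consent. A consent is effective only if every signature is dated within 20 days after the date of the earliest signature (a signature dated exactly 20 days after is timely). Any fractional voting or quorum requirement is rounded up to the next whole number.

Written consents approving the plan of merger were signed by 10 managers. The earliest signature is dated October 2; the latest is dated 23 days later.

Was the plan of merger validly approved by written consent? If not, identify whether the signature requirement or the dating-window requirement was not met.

Signatures required: at least 75 percent of 13 — 3/4 of 13 = 9.75, rounded up to 10, so 10 needed; 10 signed. Sufficient.
Dating window: the latest signature is 23 days after the earliest; the limit is 20 days. Outside the window.

Not effective — dating-window requirement not satisfied.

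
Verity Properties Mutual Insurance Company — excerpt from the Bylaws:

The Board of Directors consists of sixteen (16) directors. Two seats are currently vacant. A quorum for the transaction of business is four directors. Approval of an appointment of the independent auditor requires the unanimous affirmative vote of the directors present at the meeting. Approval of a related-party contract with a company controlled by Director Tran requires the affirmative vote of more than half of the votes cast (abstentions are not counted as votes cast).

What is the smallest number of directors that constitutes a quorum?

4

The quorum is fixed at 4.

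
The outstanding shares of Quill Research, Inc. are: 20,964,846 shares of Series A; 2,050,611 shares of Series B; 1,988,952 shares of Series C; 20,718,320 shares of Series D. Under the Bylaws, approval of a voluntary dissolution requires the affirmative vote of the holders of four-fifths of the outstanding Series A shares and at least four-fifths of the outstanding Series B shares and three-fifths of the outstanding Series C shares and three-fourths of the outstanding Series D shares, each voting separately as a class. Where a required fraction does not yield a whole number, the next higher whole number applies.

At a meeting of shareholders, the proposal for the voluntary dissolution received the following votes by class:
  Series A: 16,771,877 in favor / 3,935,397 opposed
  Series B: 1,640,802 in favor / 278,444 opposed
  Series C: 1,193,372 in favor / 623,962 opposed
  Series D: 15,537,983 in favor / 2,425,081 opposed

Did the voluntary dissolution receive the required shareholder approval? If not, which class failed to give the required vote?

Not approved — the Series D shares did not give the required vote.

Series A: 4/5 of 20964846 = 16771876.80, rounded up to 16771877; 16,771,877 required, 16,771,877 in favor — approved.
Series B: 4/5 of 2050611 = 1640488.80, rounded up to 1640489; 1,640,489 required, 1,640,802 in favor — approved.
Series C: 3/5 of 1988952 = 1193371.20, rounded up to 1193372; 1,193,372 required, 1,193,372 in favor — approved.
Series D: 3/4 of 20718320 = 15538740; 15,538,740 required, 15,537,983 in favor — not approved.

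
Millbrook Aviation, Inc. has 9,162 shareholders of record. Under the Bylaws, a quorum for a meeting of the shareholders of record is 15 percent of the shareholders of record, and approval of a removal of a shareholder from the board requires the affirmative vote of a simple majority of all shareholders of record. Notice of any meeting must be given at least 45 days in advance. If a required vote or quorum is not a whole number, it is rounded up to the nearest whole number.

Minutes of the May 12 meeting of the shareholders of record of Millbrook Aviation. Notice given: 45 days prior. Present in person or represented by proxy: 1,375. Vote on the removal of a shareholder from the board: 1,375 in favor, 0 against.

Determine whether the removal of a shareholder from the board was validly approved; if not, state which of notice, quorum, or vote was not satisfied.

Invalid — vote requirement not satisfied.

Notice: 45 days given; 45 required. Satisfied.
Quorum: 15% of 9,162 = 1,374.30, rounded up to 1,375; 1,375 present. Satisfied.
Vote: requires a majority of all shareholders of record (9,162); a majority of 9162 is 4582, so 4,582 needed; 1,375 in favor. Not satisfied.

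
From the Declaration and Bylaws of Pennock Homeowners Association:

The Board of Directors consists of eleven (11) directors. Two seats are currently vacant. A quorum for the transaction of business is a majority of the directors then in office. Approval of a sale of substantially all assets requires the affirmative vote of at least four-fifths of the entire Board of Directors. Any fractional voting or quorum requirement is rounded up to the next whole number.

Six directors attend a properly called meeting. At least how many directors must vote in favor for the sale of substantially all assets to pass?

9

The sale of substantially all assets requires four-fifths of the entire Board of Directors (11).
4/5 of 11 = 8.80, rounded up to 9.
(Only 6 can vote, so the sale of substantially all assets cannot pass at this meeting, but the required vote is still 9.)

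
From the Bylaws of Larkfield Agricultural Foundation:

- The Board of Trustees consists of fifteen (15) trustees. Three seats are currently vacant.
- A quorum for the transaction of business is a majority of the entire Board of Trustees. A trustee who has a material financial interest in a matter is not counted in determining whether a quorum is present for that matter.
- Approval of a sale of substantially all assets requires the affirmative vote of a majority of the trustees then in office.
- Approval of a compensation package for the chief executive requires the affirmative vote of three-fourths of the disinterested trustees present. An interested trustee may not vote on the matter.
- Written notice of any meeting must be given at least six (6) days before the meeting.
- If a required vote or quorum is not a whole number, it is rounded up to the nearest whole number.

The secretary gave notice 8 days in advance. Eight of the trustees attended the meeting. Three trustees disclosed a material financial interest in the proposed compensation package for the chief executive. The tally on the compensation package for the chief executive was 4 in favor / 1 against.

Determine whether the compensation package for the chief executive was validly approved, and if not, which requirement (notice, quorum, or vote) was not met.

Notice: 8 days given; 6 required (8 ≥ 6). Satisfied.
Quorum: 8 present, but the 3 interested trustees do not count, leaving 5. Quorum is 8. Not satisfied.
Vote: the compensation package for the chief executive requires three-fourths of the disinterested trustees present (8 − 3 = 5). 3/4 of 5 = 3.75, rounded up to 4, so 4 affirmative votes are needed; 4 voted in favor. Satisfied. (Moot — without a quorum no business can be validly transacted.)

Invalid — quorum requirement not satisfied.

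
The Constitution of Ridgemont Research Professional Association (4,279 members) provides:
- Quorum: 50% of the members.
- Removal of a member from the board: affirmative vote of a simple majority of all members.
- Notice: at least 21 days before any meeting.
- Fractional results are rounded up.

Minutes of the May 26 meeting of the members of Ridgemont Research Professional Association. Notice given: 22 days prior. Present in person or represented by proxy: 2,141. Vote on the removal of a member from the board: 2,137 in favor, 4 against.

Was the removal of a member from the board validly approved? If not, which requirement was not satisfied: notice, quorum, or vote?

Notice: 22 days given; 21 required. Satisfied.
Quorum: 50% of 4,279 = 2,139.50, rounded up to 2,140; 2,141 present. Satisfied.
Vote: requires a majority of all members (4,279); a majority of 4279 is 2140, so 2,140 needed; 2,137 in favor. Not satisfied.

Invalid — vote requirement not satisfied.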